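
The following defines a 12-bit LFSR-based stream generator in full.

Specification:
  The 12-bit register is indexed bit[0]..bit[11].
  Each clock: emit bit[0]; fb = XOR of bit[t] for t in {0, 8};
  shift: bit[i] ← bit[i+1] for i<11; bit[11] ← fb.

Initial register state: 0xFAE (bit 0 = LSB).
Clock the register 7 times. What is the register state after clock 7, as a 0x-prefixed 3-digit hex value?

reg_0 = 0xFAE
clock 1: out=0, reg = 0xFD7
clock 2: out=1, reg = 0x7EB
clock 3: out=1, reg = 0x3F5
clock 4: out=1, reg = 0x1FA
clock 5: out=0, reg = 0x8FD
clock 6: out=1, reg = 0xC7E
clock 7: out=0, reg = 0x63F

0x63F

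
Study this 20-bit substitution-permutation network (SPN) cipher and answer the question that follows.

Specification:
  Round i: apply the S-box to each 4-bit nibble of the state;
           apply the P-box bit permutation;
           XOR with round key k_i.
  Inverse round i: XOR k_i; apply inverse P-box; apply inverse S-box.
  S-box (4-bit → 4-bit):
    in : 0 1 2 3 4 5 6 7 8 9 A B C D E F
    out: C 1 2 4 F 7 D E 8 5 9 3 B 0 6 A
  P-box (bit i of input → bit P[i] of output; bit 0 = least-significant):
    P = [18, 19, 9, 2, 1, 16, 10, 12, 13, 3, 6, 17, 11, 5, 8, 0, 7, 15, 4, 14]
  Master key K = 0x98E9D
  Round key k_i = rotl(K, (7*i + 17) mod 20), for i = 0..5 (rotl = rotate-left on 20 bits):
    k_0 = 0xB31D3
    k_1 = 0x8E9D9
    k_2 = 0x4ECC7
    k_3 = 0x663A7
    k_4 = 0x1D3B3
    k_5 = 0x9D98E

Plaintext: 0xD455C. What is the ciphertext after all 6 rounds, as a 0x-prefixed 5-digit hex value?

s_0 = plaintext = 0xD455C
s_1 = Round(s_0, k_0) = 0x61CBC
s_2 = Round(s_1, k_1) = 0x78147
s_3 = Round(s_2, k_2) = 0xD1AD0
s_4 = Round(s_3, k_3) = 0x449A3
s_5 = Round(s_4, k_4) = 0x12840
s_6 = Round(s_5, k_5) = 0xACF28

0xACF28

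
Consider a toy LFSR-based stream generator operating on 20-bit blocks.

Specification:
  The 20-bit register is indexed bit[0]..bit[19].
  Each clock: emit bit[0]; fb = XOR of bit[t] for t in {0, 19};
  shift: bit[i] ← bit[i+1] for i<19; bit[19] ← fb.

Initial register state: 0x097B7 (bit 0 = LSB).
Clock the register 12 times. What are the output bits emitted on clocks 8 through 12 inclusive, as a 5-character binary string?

11110

reg_0 = 0x097B7
clock 1: out=1, reg = 0x84BDB
clock 2: out=1, reg = 0x425ED
clock 3: out=1, reg = 0xA12F6
clock 4: out=0, reg = 0xD097B
clock 5: out=1, reg = 0x684BD
clock 6: out=1, reg = 0xB425E
clock 7: out=0, reg = 0xDA12F
clock 8: out=1, reg = 0x6D097
clock 9: out=1, reg = 0xB684B
clock 10: out=1, reg = 0x5B425
clock 11: out=1, reg = 0xADA12
clock 12: out=0, reg = 0xD6D09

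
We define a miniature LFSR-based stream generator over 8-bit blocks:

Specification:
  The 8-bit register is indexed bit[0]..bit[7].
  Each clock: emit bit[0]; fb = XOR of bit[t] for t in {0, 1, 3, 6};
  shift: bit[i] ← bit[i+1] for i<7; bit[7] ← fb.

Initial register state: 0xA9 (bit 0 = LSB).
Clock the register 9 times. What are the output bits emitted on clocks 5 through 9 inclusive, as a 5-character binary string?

reg_0 = 0xA9
clock 1: out=1, reg = 0x54
clock 2: out=0, reg = 0xAA
clock 3: out=0, reg = 0x55
clock 4: out=1, reg = 0x2A
clock 5: out=0, reg = 0x15
clock 6: out=1, reg = 0x8A
clock 7: out=0, reg = 0x45
clock 8: out=1, reg = 0x22
clock 9: out=0, reg = 0x91

01010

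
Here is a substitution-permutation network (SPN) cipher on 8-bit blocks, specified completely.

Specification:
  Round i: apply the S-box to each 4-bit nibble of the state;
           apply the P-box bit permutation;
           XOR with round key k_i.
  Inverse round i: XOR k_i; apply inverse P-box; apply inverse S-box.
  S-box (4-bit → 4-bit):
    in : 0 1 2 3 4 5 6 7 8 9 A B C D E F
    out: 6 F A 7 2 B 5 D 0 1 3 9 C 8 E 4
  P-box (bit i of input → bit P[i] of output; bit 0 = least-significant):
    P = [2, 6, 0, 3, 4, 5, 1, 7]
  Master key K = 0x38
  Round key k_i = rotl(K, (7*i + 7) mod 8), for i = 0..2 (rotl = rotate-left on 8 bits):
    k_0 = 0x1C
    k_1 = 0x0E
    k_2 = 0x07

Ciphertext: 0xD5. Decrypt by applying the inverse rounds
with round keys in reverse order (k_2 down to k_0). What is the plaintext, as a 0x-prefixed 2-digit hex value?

0x0B

s_0 = ciphertext = 0xD5
s_1 = InvRound(s_0, k_2) = 0x74
s_2 = InvRound(s_1, k_1) = 0x32
s_3 = InvRound(s_2, k_0) = 0x0B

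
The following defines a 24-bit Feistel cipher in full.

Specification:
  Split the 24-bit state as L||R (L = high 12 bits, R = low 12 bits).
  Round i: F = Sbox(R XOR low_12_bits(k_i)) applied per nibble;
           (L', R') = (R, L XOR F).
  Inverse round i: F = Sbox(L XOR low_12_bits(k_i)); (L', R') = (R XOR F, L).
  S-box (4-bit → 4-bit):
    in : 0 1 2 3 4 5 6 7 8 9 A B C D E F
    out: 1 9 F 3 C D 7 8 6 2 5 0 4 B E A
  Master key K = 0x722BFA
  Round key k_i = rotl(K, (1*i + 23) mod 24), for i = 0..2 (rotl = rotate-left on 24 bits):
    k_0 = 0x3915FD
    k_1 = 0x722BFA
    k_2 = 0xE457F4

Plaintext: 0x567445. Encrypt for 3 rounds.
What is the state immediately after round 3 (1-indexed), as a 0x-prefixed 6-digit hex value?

s_0 = plaintext = 0x567445
s_1 = Round(s_0, k_0) = 0x445C61
s_2 = Round(s_1, k_1) = 0xC61C65
s_3 = Round(s_2, k_2) = 0xC65C48

0xC65C48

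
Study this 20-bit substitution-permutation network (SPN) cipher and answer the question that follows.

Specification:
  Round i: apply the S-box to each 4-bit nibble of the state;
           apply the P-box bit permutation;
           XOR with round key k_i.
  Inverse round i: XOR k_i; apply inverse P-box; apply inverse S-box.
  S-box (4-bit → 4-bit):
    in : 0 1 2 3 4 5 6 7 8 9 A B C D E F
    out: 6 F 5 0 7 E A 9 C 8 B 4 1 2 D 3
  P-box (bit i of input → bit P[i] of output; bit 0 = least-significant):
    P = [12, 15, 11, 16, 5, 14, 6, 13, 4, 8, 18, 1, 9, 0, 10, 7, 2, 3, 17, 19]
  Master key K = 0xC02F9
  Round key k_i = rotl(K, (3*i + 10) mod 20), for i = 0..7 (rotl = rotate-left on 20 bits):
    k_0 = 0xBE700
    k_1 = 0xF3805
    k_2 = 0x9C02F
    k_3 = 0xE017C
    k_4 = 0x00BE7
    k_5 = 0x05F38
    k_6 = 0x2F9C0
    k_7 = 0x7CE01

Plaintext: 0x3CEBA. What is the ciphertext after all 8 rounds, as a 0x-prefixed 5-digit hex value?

0x0463C

s_0 = plaintext = 0x3CEBA
s_1 = Round(s_0, k_0) = 0xE7552
s_2 = Round(s_1, k_1) = 0x143C3
s_3 = Round(s_2, k_2) = 0x3C602
s_4 = Round(s_3, k_3) = 0xE5A3E
s_5 = Round(s_4, k_4) = 0xB1670
s_6 = Round(s_5, k_5) = 0x2F09B
s_7 = Round(s_6, k_6) = 0x4D2C5
s_8 = Round(s_7, k_7) = 0x0463C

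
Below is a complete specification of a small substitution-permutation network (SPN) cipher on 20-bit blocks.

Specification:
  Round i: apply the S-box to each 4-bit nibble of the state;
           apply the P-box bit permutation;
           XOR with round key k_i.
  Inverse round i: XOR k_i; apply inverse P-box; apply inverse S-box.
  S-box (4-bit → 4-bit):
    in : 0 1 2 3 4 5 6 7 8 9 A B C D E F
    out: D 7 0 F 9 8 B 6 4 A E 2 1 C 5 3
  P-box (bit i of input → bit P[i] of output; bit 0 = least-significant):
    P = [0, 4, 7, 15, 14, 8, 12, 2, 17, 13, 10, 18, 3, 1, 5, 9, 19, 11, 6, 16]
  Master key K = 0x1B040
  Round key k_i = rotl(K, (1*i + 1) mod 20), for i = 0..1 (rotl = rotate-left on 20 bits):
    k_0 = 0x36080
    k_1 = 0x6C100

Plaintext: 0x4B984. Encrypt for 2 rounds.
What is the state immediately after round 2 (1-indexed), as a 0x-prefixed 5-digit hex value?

0x857F1

s_0 = plaintext = 0x4B984
s_1 = Round(s_0, k_0) = 0xED083
s_2 = Round(s_1, k_1) = 0x857F1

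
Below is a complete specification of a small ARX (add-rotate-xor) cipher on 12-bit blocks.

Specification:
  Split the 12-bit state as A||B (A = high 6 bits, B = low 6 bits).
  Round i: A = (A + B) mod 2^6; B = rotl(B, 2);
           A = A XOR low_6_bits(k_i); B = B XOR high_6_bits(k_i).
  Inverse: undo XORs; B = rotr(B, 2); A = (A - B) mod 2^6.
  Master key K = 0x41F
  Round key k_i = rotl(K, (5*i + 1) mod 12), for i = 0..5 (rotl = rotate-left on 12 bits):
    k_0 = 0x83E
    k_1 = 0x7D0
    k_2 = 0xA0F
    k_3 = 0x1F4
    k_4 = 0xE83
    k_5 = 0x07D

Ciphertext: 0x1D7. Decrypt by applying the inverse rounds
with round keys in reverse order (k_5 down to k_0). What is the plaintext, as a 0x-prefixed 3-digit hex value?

0xED1

s_0 = ciphertext = 0x1D7
s_1 = InvRound(s_0, k_5) = 0x565
s_2 = InvRound(s_1, k_4) = 0x7F7
s_3 = InvRound(s_2, k_3) = 0x7CC
s_4 = InvRound(s_3, k_2) = 0x1C9
s_5 = InvRound(s_4, k_1) = 0xCA5
s_6 = InvRound(s_5, k_0) = 0xED1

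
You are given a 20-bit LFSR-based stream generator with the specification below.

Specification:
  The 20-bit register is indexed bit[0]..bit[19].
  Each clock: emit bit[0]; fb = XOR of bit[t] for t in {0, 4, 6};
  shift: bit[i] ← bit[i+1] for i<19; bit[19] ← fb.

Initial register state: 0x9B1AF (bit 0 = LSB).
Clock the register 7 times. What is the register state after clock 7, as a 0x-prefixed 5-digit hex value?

0xE7363

reg_0 = 0x9B1AF
clock 1: out=1, reg = 0xCD8D7
clock 2: out=1, reg = 0xE6C6B
clock 3: out=1, reg = 0x73635
clock 4: out=1, reg = 0x39B1A
clock 5: out=0, reg = 0x9CD8D
clock 6: out=1, reg = 0xCE6C6
clock 7: out=0, reg = 0xE7363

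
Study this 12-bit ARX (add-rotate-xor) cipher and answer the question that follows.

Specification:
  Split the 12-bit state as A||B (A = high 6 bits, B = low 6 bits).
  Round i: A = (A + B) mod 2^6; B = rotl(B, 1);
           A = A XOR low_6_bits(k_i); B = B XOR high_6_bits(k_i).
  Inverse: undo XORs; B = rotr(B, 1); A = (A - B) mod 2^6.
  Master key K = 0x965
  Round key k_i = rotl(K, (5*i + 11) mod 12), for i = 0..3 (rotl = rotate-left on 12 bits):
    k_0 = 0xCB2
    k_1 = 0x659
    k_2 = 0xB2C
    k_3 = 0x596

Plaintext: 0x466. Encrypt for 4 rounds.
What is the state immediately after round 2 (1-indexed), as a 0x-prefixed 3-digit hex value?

0x766

s_0 = plaintext = 0x466
s_1 = Round(s_0, k_0) = 0x17F
s_2 = Round(s_1, k_1) = 0x766
s_3 = Round(s_2, k_2) = 0xBE1
s_4 = Round(s_3, k_3) = 0x195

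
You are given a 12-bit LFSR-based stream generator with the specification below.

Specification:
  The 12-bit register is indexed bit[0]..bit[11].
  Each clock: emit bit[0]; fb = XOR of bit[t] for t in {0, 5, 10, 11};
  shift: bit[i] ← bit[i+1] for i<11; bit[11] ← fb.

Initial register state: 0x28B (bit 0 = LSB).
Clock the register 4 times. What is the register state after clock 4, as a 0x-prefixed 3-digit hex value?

reg_0 = 0x28B
clock 1: out=1, reg = 0x945
clock 2: out=1, reg = 0x4A2
clock 3: out=0, reg = 0x251
clock 4: out=1, reg = 0x928

0x928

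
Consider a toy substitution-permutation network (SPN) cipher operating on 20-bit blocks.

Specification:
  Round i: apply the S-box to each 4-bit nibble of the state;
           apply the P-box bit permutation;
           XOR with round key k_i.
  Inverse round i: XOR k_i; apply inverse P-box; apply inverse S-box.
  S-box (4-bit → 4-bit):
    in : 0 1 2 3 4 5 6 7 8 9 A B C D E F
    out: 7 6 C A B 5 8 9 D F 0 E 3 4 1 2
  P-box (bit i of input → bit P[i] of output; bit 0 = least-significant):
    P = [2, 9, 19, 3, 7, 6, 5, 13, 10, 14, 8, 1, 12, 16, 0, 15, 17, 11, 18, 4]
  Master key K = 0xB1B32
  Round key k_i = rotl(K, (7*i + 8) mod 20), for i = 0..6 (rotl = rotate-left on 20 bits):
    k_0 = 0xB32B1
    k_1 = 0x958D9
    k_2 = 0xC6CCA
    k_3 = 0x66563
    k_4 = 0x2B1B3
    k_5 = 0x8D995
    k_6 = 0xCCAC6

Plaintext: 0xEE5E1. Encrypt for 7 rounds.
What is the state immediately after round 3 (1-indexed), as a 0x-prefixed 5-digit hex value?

s_0 = plaintext = 0xEE5E1
s_1 = Round(s_0, k_0) = 0x12531
s_2 = Round(s_1, k_1) = 0x5F798
s_3 = Round(s_2, k_2) = 0x34824
s_4 = Round(s_3, k_3) = 0x7DA5D
s_5 = Round(s_4, k_4) = 0x8B102
s_6 = Round(s_5, k_5) = 0x7186C
s_7 = Round(s_6, k_6) = 0xFEDD1

0x34824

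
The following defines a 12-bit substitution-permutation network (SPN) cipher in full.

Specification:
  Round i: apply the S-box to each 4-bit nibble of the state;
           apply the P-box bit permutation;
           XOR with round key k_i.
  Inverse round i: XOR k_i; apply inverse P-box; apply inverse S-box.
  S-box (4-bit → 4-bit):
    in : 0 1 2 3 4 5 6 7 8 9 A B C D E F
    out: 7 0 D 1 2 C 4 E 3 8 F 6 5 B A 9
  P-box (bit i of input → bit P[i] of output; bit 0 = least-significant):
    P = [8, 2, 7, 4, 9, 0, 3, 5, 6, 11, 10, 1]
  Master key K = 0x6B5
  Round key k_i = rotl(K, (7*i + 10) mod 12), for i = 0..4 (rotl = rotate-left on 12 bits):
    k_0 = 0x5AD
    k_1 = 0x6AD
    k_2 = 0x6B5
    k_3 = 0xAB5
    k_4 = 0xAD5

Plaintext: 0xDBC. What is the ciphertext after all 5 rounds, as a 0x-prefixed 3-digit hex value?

0xBA6

s_0 = plaintext = 0xDBC
s_1 = Round(s_0, k_0) = 0xC66
s_2 = Round(s_1, k_1) = 0x265
s_3 = Round(s_2, k_2) = 0x26F
s_4 = Round(s_3, k_3) = 0xFEF
s_5 = Round(s_4, k_4) = 0xBA6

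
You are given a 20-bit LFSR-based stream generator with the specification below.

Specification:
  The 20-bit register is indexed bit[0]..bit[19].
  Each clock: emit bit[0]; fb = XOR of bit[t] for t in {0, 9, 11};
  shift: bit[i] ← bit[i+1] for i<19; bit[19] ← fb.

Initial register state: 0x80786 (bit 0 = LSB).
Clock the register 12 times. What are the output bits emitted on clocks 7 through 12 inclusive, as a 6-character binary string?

reg_0 = 0x80786
clock 1: out=0, reg = 0xC03C3
clock 2: out=1, reg = 0x601E1
clock 3: out=1, reg = 0xB00F0
clock 4: out=0, reg = 0x58078
clock 5: out=0, reg = 0x2C03C
clock 6: out=0, reg = 0x1601E
clock 7: out=0, reg = 0x0B00F
clock 8: out=1, reg = 0x85807
clock 9: out=1, reg = 0x42C03
clock 10: out=1, reg = 0x21601
clock 11: out=1, reg = 0x10B00
clock 12: out=0, reg = 0x08580

011110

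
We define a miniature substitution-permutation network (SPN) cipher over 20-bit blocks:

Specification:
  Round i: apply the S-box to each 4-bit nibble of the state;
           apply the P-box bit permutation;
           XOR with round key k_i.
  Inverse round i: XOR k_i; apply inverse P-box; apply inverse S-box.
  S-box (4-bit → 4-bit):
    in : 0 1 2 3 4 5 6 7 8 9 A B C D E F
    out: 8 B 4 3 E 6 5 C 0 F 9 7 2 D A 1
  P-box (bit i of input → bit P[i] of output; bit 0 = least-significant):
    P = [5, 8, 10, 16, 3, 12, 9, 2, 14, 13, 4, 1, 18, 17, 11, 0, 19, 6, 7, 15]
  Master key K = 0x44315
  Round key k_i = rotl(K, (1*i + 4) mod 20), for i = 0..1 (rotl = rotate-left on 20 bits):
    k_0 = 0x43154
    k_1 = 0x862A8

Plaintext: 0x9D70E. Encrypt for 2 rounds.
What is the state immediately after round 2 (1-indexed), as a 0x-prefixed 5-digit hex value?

0x6EB48

s_0 = plaintext = 0x9D70E
s_1 = Round(s_0, k_0) = 0x9B883
s_2 = Round(s_1, k_1) = 0x6EB48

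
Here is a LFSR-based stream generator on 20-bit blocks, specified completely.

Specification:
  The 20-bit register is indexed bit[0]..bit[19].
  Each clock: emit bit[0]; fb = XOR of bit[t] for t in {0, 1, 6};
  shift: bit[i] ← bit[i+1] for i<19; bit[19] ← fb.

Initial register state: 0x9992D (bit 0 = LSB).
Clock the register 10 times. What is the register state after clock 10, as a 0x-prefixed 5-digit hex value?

reg_0 = 0x9992D
clock 1: out=1, reg = 0xCCC96
clock 2: out=0, reg = 0xE664B
clock 3: out=1, reg = 0xF3325
clock 4: out=1, reg = 0xF9992
clock 5: out=0, reg = 0xFCCC9
clock 6: out=1, reg = 0x7E664
clock 7: out=0, reg = 0xBF332
clock 8: out=0, reg = 0xDF999
clock 9: out=1, reg = 0xEFCCC
clock 10: out=0, reg = 0xF7E66

0xF7E66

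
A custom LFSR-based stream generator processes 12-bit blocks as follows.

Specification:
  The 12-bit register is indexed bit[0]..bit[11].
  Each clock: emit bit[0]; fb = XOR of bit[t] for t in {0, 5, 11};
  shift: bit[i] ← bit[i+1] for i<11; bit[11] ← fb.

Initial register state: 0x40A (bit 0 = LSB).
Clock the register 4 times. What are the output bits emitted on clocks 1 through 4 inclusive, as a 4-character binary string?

reg_0 = 0x40A
clock 1: out=0, reg = 0x205
clock 2: out=1, reg = 0x902
clock 3: out=0, reg = 0xC81
clock 4: out=1, reg = 0x640

0101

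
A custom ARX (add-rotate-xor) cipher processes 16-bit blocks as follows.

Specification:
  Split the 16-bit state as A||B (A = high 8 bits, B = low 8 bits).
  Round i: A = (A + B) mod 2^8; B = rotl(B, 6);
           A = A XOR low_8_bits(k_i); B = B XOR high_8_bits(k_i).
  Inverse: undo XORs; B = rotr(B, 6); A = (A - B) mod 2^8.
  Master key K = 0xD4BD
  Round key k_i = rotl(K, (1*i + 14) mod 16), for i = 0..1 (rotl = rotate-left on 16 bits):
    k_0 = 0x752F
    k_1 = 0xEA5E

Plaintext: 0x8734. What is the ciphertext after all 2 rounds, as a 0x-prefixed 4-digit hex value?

0x52F4

s_0 = plaintext = 0x8734
s_1 = Round(s_0, k_0) = 0x9478
s_2 = Round(s_1, k_1) = 0x52F4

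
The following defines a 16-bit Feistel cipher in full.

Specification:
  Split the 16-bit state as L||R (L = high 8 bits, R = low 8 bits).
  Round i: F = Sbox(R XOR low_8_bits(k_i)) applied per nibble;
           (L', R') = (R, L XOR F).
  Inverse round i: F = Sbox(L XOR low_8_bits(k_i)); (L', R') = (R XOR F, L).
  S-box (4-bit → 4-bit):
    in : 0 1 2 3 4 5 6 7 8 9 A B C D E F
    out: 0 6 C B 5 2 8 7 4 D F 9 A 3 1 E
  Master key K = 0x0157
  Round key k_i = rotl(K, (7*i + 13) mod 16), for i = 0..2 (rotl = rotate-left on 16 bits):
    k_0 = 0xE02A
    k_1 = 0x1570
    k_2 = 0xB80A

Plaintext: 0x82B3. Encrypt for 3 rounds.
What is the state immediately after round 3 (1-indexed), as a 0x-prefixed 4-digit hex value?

0x7D28

s_0 = plaintext = 0x82B3
s_1 = Round(s_0, k_0) = 0xB35F
s_2 = Round(s_1, k_1) = 0x5F7D
s_3 = Round(s_2, k_2) = 0x7D28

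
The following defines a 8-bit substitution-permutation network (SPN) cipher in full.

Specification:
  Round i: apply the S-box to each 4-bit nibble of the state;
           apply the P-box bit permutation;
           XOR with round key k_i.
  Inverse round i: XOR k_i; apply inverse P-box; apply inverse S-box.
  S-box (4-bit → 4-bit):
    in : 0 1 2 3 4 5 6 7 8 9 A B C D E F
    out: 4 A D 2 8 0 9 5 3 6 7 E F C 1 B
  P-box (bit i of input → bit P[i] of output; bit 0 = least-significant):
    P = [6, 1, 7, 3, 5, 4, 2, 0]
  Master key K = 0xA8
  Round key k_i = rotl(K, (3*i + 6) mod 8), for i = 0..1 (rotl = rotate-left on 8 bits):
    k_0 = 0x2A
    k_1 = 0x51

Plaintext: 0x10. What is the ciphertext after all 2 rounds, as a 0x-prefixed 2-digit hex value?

s_0 = plaintext = 0x10
s_1 = Round(s_0, k_0) = 0xBB
s_2 = Round(s_1, k_1) = 0xCE

0xCE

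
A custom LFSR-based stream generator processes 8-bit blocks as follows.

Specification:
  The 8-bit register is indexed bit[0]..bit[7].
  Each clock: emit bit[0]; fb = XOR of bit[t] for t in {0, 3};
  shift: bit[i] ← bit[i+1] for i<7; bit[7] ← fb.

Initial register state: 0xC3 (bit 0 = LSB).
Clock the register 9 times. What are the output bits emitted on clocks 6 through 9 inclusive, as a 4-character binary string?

reg_0 = 0xC3
clock 1: out=1, reg = 0xE1
clock 2: out=1, reg = 0xF0
clock 3: out=0, reg = 0x78
clock 4: out=0, reg = 0xBC
clock 5: out=0, reg = 0xDE
clock 6: out=0, reg = 0xEF
clock 7: out=1, reg = 0x77
clock 8: out=1, reg = 0xBB
clock 9: out=1, reg = 0x5D

0111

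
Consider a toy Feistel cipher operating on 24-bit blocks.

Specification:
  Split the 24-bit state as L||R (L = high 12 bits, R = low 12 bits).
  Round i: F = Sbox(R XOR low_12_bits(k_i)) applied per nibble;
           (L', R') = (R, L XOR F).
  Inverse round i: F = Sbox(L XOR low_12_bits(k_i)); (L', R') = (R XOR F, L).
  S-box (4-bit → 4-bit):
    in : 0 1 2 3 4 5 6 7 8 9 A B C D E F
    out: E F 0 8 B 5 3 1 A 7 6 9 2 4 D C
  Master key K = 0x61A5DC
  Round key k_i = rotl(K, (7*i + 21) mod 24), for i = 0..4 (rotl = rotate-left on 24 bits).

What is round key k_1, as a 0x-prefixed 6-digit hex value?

K = 0x61A5DC
k_0 = rotl(K, (7*0+21) mod 24) = rotl(K, 21) = 0x8C34BB
k_1 = rotl(K, (7*1+21) mod 24) = rotl(K, 4) = 0x1A5DC6

0x1A5DC6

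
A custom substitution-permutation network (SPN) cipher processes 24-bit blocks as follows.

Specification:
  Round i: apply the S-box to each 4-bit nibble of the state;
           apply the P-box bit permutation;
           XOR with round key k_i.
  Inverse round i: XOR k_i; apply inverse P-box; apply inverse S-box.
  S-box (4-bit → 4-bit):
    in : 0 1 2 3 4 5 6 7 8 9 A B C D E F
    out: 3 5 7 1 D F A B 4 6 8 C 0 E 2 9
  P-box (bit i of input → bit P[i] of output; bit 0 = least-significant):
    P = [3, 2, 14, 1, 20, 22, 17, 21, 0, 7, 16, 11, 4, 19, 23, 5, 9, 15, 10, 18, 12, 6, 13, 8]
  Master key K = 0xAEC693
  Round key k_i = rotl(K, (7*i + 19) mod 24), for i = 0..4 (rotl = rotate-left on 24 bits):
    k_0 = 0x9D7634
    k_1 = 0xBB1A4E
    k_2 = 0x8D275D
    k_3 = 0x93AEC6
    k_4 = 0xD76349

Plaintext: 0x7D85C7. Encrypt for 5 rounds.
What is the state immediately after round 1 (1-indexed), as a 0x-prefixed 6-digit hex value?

s_0 = plaintext = 0x7D85C7
s_1 = Round(s_0, k_0) = 0x18EBFB
s_2 = Round(s_1, k_1) = 0x82664C
s_3 = Round(s_2, k_2) = 0xB789FD
s_4 = Round(s_3, k_3) = 0x264D40
s_5 = Round(s_4, k_4) = 0x60DBB5

0x18EBFB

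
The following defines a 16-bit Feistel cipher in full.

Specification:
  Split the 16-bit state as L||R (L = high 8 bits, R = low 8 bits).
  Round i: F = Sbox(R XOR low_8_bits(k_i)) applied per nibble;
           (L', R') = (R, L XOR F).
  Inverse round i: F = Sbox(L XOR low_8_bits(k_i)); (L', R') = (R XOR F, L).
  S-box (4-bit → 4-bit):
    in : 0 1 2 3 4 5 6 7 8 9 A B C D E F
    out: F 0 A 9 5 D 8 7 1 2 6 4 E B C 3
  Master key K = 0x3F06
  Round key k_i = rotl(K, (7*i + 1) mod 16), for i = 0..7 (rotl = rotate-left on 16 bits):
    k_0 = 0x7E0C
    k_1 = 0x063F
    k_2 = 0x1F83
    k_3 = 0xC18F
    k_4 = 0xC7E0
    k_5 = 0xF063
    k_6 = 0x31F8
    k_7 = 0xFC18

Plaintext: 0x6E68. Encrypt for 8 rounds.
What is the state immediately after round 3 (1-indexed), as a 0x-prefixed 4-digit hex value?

0xDD37

s_0 = plaintext = 0x6E68
s_1 = Round(s_0, k_0) = 0x68EB
s_2 = Round(s_1, k_1) = 0xEBDD
s_3 = Round(s_2, k_2) = 0xDD37
s_4 = Round(s_3, k_3) = 0x379C
s_5 = Round(s_4, k_4) = 0x9C49
s_6 = Round(s_5, k_5) = 0x493A
s_7 = Round(s_6, k_6) = 0x3AA3
s_8 = Round(s_7, k_7) = 0xA37E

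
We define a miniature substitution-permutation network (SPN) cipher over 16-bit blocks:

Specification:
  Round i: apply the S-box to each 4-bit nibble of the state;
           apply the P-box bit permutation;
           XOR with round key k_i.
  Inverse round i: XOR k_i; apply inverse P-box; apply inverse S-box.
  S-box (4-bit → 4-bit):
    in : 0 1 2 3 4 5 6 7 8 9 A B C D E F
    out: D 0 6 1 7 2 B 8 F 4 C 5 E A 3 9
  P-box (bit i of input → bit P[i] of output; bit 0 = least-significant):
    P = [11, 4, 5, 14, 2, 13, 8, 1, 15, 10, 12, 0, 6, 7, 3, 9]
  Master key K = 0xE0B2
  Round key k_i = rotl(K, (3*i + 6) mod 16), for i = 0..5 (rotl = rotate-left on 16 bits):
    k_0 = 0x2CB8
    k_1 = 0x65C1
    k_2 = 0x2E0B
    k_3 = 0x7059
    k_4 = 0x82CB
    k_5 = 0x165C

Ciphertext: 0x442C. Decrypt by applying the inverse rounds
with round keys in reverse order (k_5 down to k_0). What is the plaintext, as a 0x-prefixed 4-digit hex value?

0x7A9D

s_0 = ciphertext = 0x442C
s_1 = InvRound(s_0, k_5) = 0xF91C
s_2 = InvRound(s_1, k_4) = 0x6A86
s_3 = InvRound(s_2, k_3) = 0x8AFE
s_4 = InvRound(s_3, k_2) = 0xE6E2
s_5 = InvRound(s_4, k_1) = 0x7FA9
s_6 = InvRound(s_5, k_0) = 0x7A9D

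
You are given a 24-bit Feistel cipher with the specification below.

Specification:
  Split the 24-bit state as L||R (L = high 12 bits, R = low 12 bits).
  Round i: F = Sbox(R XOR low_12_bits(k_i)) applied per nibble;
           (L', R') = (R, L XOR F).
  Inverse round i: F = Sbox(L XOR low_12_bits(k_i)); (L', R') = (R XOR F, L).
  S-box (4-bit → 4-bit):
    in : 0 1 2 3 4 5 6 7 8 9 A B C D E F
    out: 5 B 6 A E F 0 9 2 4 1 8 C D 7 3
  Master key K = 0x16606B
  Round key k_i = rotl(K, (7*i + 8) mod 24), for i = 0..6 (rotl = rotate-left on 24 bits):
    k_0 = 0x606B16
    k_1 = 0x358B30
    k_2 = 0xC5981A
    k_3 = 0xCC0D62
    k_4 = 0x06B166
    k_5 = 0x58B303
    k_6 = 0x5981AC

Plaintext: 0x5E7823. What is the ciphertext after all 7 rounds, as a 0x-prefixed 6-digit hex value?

0xDD565F

s_0 = plaintext = 0x5E7823
s_1 = Round(s_0, k_0) = 0x823F48
s_2 = Round(s_1, k_1) = 0xF486B1
s_3 = Round(s_2, k_2) = 0x6B1850
s_4 = Round(s_3, k_3) = 0x850917
s_5 = Round(s_4, k_4) = 0x917ACB
s_6 = Round(s_5, k_5) = 0xACBDD5
s_7 = Round(s_6, k_6) = 0xDD565F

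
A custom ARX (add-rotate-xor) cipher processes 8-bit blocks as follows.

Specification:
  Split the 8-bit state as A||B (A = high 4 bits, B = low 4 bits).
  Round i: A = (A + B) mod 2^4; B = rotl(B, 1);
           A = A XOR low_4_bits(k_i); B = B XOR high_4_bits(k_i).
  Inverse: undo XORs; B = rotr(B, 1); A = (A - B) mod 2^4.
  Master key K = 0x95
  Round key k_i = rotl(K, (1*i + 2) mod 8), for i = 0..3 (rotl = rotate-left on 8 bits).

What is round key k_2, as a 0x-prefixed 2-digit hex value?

0x59

K = 0x95
k_0 = rotl(K, (1*0+2) mod 8) = rotl(K, 2) = 0x56
k_1 = rotl(K, (1*1+2) mod 8) = rotl(K, 3) = 0xAC
k_2 = rotl(K, (1*2+2) mod 8) = rotl(K, 4) = 0x59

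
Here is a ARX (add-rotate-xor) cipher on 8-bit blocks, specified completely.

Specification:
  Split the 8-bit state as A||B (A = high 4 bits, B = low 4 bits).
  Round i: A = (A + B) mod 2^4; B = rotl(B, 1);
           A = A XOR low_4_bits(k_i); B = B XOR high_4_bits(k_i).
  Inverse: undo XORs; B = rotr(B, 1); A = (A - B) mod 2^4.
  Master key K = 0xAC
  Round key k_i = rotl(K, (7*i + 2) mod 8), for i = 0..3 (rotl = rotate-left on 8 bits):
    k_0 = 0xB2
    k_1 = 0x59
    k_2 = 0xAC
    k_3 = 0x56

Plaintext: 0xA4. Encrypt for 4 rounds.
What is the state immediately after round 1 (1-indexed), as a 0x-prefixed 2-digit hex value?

s_0 = plaintext = 0xA4
s_1 = Round(s_0, k_0) = 0xC3
s_2 = Round(s_1, k_1) = 0x63
s_3 = Round(s_2, k_2) = 0x5C
s_4 = Round(s_3, k_3) = 0x7C

0xC3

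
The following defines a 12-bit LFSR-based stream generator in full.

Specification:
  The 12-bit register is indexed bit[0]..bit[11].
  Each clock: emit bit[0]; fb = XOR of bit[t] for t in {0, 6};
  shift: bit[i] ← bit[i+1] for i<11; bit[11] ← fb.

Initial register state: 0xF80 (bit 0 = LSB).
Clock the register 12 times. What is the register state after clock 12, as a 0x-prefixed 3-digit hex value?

0x03E

reg_0 = 0xF80
clock 1: out=0, reg = 0x7C0
clock 2: out=0, reg = 0xBE0
clock 3: out=0, reg = 0xDF0
clock 4: out=0, reg = 0xEF8
clock 5: out=0, reg = 0xF7C
clock 6: out=0, reg = 0xFBE
clock 7: out=0, reg = 0x7DF
clock 8: out=1, reg = 0x3EF
clock 9: out=1, reg = 0x1F7
clock 10: out=1, reg = 0x0FB
clock 11: out=1, reg = 0x07D
clock 12: out=1, reg = 0x03E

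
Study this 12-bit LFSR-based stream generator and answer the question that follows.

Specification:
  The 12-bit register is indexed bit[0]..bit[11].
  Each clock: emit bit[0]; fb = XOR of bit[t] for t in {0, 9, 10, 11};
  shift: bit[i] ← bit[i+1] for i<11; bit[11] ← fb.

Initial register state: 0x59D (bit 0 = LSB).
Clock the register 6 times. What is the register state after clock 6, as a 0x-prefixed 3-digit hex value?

reg_0 = 0x59D
clock 1: out=1, reg = 0x2CE
clock 2: out=0, reg = 0x967
clock 3: out=1, reg = 0x4B3
clock 4: out=1, reg = 0x259
clock 5: out=1, reg = 0x12C
clock 6: out=0, reg = 0x096

0x096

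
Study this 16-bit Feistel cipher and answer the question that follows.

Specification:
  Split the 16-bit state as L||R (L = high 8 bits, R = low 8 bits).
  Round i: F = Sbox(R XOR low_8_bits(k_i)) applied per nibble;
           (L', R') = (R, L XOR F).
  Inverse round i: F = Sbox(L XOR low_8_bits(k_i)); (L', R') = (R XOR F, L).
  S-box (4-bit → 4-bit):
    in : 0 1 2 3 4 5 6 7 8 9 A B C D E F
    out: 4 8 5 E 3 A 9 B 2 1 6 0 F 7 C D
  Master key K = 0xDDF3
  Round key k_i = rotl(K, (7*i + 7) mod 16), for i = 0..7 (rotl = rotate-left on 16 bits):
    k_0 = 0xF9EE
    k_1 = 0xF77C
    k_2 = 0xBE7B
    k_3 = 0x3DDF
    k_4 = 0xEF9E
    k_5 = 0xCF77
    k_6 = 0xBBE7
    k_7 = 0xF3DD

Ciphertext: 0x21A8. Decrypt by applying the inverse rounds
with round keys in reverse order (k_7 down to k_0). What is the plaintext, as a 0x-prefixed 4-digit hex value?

s_0 = ciphertext = 0x21A8
s_1 = InvRound(s_0, k_7) = 0x7721
s_2 = InvRound(s_1, k_6) = 0x3577
s_3 = InvRound(s_2, k_5) = 0x4235
s_4 = InvRound(s_3, k_4) = 0x4A42
s_5 = InvRound(s_4, k_3) = 0x584A
s_6 = InvRound(s_5, k_2) = 0x1458
s_7 = InvRound(s_6, k_1) = 0xCA14
s_8 = InvRound(s_7, k_0) = 0x47CA

0x47CA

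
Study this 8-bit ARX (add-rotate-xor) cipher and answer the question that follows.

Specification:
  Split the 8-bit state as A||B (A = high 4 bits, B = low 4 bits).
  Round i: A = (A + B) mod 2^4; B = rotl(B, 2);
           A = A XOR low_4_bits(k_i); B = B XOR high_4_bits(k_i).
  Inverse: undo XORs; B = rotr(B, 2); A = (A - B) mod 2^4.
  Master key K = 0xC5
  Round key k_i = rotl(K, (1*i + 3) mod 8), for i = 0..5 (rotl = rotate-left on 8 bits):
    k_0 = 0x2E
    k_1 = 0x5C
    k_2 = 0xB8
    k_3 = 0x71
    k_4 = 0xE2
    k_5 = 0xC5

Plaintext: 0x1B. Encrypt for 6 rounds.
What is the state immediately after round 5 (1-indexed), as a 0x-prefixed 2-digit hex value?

s_0 = plaintext = 0x1B
s_1 = Round(s_0, k_0) = 0x2C
s_2 = Round(s_1, k_1) = 0x26
s_3 = Round(s_2, k_2) = 0x02
s_4 = Round(s_3, k_3) = 0x3F
s_5 = Round(s_4, k_4) = 0x01
s_6 = Round(s_5, k_5) = 0x48

0x01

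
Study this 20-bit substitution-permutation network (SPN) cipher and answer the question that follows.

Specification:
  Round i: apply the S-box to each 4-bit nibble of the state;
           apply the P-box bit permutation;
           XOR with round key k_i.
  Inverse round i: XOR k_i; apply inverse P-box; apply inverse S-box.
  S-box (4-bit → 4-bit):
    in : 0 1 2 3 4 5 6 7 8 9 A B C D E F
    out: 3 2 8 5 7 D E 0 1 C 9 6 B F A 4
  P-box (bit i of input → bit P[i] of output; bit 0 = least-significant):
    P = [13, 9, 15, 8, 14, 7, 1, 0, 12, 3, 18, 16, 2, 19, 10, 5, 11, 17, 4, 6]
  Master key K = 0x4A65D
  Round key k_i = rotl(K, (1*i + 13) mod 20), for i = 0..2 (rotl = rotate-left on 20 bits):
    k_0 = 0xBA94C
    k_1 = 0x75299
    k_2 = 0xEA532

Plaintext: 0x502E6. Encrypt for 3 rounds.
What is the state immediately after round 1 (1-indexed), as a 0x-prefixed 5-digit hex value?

0x22299

s_0 = plaintext = 0x502E6
s_1 = Round(s_0, k_0) = 0x22299
s_2 = Round(s_1, k_1) = 0x6D3FA
s_3 = Round(s_2, k_2) = 0x09044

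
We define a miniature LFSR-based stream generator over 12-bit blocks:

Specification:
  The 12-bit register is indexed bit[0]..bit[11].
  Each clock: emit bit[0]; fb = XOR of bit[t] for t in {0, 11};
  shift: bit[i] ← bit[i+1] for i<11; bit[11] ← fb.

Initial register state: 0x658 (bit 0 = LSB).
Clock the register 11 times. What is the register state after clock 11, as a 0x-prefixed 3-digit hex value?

0xB90

reg_0 = 0x658
clock 1: out=0, reg = 0x32C
clock 2: out=0, reg = 0x196
clock 3: out=0, reg = 0x0CB
clock 4: out=1, reg = 0x865
clock 5: out=1, reg = 0x432
clock 6: out=0, reg = 0x219
clock 7: out=1, reg = 0x90C
clock 8: out=0, reg = 0xC86
clock 9: out=0, reg = 0xE43
clock 10: out=1, reg = 0x721
clock 11: out=1, reg = 0xB90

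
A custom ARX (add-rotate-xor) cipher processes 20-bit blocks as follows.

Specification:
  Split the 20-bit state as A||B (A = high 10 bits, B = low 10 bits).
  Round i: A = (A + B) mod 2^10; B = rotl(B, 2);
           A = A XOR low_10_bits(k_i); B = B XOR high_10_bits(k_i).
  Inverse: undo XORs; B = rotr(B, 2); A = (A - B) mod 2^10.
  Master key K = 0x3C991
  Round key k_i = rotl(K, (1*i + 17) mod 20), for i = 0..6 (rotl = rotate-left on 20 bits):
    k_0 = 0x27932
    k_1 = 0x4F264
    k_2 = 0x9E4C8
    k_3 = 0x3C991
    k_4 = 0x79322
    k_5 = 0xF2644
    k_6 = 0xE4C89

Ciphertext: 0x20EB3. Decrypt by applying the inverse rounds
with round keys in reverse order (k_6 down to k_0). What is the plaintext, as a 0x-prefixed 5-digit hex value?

s_0 = ciphertext = 0x20EB3
s_1 = InvRound(s_0, k_6) = 0xF0848
s_2 = InvRound(s_1, k_5) = 0xE99E0
s_3 = InvRound(s_2, k_4) = 0x20C01
s_4 = InvRound(s_3, k_3) = 0x75B3C
s_5 = InvRound(s_4, k_2) = 0xF3551
s_6 = InvRound(s_5, k_1) = 0x2391B
s_7 = InvRound(s_6, k_0) = 0x16D61

0x16D61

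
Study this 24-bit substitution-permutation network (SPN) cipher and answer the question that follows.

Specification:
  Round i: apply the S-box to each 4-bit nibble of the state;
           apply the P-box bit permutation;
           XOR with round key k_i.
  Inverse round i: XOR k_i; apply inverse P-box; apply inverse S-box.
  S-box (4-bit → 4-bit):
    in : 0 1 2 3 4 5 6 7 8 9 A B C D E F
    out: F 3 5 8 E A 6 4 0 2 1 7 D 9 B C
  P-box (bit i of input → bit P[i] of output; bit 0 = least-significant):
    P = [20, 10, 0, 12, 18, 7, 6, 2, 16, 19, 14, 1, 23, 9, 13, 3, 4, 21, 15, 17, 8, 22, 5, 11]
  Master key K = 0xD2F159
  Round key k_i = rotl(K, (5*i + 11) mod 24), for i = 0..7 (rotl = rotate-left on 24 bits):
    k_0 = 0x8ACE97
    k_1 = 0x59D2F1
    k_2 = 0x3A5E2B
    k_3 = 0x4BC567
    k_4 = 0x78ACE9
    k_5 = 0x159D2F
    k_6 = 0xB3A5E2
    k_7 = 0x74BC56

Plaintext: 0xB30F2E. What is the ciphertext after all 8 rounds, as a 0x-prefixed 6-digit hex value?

0x905126

s_0 = plaintext = 0xB30F2E
s_1 = Round(s_0, k_0) = 0x5CB9FD
s_2 = Round(s_1, k_1) = 0x8368A5
s_3 = Round(s_2, k_2) = 0x3C682B
s_4 = Round(s_3, k_3) = 0x5D6B36
s_5 = Round(s_4, k_4) = 0x33C2FC
s_6 = Round(s_5, k_5) = 0x86E562
s_7 = Round(s_6, k_6) = 0x0B2729
s_8 = Round(s_7, k_7) = 0x905126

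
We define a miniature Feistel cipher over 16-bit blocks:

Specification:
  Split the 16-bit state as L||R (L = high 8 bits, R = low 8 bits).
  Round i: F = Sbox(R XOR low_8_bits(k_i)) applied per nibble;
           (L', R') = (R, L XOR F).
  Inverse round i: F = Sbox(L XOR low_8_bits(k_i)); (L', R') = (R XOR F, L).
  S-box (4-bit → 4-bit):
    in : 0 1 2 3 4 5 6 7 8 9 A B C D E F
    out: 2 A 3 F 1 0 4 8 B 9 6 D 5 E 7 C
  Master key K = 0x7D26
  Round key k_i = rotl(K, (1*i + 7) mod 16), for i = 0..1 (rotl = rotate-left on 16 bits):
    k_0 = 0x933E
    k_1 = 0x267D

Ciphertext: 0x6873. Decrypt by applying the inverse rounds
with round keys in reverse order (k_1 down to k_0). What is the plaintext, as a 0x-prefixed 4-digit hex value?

s_0 = ciphertext = 0x6873
s_1 = InvRound(s_0, k_1) = 0xD368
s_2 = InvRound(s_1, k_0) = 0x16D3

0x16D3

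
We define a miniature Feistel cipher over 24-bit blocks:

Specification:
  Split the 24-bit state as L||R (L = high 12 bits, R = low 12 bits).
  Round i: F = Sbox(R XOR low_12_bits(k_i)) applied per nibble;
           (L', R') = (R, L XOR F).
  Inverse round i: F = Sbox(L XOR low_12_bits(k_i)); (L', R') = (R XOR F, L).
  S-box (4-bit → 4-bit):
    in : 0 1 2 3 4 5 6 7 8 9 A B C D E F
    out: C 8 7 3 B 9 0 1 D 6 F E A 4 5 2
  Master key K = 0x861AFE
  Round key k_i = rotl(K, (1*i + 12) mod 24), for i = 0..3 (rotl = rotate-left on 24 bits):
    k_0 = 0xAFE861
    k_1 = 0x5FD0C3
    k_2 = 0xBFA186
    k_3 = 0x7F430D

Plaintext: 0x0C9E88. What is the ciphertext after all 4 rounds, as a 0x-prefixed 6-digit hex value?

0x3F4E34

s_0 = plaintext = 0x0C9E88
s_1 = Round(s_0, k_0) = 0xE8809F
s_2 = Round(s_1, k_1) = 0x09F212
s_3 = Round(s_2, k_2) = 0x2123F4
s_4 = Round(s_3, k_3) = 0x3F4E34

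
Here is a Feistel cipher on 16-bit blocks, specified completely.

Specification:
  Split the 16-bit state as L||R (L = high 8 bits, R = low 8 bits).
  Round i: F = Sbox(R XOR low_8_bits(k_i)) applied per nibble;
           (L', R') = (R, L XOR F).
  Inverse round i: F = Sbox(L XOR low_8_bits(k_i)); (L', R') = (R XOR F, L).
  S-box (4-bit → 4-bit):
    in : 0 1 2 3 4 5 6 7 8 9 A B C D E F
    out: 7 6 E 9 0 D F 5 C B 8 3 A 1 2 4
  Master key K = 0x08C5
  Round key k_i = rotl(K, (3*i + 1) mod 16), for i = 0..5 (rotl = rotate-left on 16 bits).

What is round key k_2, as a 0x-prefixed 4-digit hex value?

K = 0x08C5
k_0 = rotl(K, (3*0+1) mod 16) = rotl(K, 1) = 0x118A
k_1 = rotl(K, (3*1+1) mod 16) = rotl(K, 4) = 0x8C50
k_2 = rotl(K, (3*2+1) mod 16) = rotl(K, 7) = 0x6284

0x6284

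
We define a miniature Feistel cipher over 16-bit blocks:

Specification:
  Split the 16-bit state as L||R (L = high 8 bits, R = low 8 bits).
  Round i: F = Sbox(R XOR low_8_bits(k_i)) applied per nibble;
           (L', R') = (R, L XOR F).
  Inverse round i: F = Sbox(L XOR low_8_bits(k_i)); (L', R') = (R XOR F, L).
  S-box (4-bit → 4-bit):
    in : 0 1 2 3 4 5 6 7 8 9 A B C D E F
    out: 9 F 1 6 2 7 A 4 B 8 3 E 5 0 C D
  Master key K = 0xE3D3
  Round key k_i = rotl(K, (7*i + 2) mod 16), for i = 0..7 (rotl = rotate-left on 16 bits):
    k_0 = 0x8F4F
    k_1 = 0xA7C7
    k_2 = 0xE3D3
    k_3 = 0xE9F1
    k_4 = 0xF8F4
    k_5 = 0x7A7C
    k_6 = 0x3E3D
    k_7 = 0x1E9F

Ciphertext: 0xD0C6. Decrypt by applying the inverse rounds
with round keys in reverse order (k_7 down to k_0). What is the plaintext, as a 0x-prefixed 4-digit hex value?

0x3D88

s_0 = ciphertext = 0xD0C6
s_1 = InvRound(s_0, k_7) = 0xEBD0
s_2 = InvRound(s_1, k_6) = 0xDAEB
s_3 = InvRound(s_2, k_5) = 0xD1DA
s_4 = InvRound(s_3, k_4) = 0xCDD1
s_5 = InvRound(s_4, k_3) = 0xB4CD
s_6 = InvRound(s_5, k_2) = 0x69B4
s_7 = InvRound(s_6, k_1) = 0x8869
s_8 = InvRound(s_7, k_0) = 0x3D88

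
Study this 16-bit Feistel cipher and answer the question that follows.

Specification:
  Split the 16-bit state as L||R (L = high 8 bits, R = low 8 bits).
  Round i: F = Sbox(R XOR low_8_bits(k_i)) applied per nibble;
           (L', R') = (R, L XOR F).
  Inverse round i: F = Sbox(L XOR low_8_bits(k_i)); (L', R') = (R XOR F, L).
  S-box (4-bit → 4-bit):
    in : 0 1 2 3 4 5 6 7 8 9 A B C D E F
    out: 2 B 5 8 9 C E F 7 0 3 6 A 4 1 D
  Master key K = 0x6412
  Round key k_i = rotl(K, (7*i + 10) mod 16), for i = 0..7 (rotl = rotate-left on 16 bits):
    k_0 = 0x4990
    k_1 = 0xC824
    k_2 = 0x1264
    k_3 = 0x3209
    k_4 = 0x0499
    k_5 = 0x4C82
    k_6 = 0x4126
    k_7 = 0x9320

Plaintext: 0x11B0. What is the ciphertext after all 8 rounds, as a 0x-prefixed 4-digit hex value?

0x3073

s_0 = plaintext = 0x11B0
s_1 = Round(s_0, k_0) = 0xB043
s_2 = Round(s_1, k_1) = 0x435F
s_3 = Round(s_2, k_2) = 0x5FC5
s_4 = Round(s_3, k_3) = 0xC5F5
s_5 = Round(s_4, k_4) = 0xF52F
s_6 = Round(s_5, k_5) = 0x2FC1
s_7 = Round(s_6, k_6) = 0xC130
s_8 = Round(s_7, k_7) = 0x3073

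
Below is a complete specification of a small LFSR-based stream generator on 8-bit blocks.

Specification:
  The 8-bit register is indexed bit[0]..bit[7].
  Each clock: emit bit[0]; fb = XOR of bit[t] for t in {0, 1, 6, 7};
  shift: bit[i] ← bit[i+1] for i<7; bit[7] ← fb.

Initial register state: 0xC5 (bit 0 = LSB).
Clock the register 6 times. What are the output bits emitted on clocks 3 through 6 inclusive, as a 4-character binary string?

reg_0 = 0xC5
clock 1: out=1, reg = 0xE2
clock 2: out=0, reg = 0xF1
clock 3: out=1, reg = 0xF8
clock 4: out=0, reg = 0x7C
clock 5: out=0, reg = 0xBE
clock 6: out=0, reg = 0x5F

1000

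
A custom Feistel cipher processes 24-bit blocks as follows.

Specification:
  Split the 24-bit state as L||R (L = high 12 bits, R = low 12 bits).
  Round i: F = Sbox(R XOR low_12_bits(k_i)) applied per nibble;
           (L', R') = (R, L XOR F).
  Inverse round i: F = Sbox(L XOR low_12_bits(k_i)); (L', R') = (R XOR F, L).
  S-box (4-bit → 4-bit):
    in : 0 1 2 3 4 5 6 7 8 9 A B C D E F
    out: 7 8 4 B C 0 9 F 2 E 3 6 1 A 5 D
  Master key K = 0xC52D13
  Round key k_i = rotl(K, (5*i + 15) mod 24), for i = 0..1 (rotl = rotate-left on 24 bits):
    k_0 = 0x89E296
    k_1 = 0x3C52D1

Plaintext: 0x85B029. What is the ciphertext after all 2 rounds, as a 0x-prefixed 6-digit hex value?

s_0 = plaintext = 0x85B029
s_1 = Round(s_0, k_0) = 0x029C36
s_2 = Round(s_1, k_1) = 0xC36576

0xC36576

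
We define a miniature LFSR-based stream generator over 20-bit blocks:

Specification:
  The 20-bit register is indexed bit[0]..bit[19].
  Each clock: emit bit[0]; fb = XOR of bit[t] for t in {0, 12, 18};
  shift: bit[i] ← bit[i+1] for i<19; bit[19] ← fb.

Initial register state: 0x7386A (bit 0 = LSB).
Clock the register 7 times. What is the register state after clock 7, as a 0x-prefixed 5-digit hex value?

0xF0E70

reg_0 = 0x7386A
clock 1: out=0, reg = 0x39C35
clock 2: out=1, reg = 0x1CE1A
clock 3: out=0, reg = 0x0E70D
clock 4: out=1, reg = 0x87386
clock 5: out=0, reg = 0xC39C3
clock 6: out=1, reg = 0xE1CE1
clock 7: out=1, reg = 0xF0E70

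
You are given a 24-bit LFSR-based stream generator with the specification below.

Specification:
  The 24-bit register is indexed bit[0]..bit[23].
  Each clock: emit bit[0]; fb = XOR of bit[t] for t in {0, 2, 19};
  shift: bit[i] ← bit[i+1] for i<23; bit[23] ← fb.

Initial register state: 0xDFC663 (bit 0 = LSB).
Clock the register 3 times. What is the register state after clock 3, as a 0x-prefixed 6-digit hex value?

reg_0 = 0xDFC663
clock 1: out=1, reg = 0x6FE331
clock 2: out=1, reg = 0x37F198
clock 3: out=0, reg = 0x1BF8CC

0x1BF8CC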